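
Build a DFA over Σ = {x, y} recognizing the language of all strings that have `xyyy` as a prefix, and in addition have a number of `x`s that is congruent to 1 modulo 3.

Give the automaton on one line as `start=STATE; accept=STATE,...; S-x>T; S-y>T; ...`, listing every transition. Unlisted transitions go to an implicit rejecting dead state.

Handle the two conditions separately and then intersect. One (6 states) tracks whether the input so far still matches the prefix `xyyy`; the other (3 states) tracks the count of `x`s modulo 3. Each combined state is a pair, one component from each; accept when both components accept.
        x   y  
>  S0   S1  S2 
   S1   S3  S4 
   S2   S5  S2 
   S3   S2  S3 
   S4   S3  S6 
   S5   S3  S5 
   S6   S3  S7 
 * S7   S8  S7 
   S8   S9  S8 
   S9   S7  S9 
(> = start, * = accepting)

start=S0; accept=S7; S0-x>S1; S0-y>S2; S1-x>S3; S1-y>S4; S2-x>S5; S2-y>S2; S3-x>S2; S3-y>S3; S4-x>S3; S4-y>S6; S5-x>S3; S5-y>S5; S6-x>S3; S6-y>S7; S7-x>S8; S7-y>S7; S8-x>S9; S8-y>S8; S9-x>S7; S9-y>S9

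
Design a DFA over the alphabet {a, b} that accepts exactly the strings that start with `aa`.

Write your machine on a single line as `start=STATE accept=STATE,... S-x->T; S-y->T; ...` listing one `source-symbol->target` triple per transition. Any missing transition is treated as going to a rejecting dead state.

start=q0; accept=q2; q0-a->q1; q0-b->q3; q1-a->q2; q1-b->q3; q2-a->q2; q2-b->q2; q3-a->q3; q3-b->q3

Check the first 2 symbols one by one: q0 through q1 record how many have matched `aa` so far; any wrong symbol goes to the dead state q3. After all 2 match we enter the accepting sink q2.
4 states suffice.
        a   b  
>  q0   q1  q3 
   q1   q2  q3 
 * q2   q2  q2 
   q3   q3  q3 
(> = start, * = accepting)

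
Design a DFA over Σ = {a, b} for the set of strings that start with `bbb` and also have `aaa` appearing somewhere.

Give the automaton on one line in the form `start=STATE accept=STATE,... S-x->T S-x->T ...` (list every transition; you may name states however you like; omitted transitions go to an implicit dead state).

start=S0 accept=S7 S0-a->S1 S0-b->S2 S1-a->S1 S1-b->S1 S2-a->S1 S2-b->S3 S3-a->S1 S3-b->S4 S4-a->S5 S4-b->S4 S5-a->S6 S5-b->S4 S6-a->S7 S6-b->S4 S7-a->S7 S7-b->S7

Build one automaton per condition and run them in lockstep. One (5 states) tracks whether the input so far still matches the prefix `bbb`; the other (4 states) tracks whether and how much of `aaa` has been seen. Each combined state is a pair, one component from each; accept when both components accept. After merging equivalent states the machine shrinks.
        a   b  
>  S0   S1  S2 
   S1   S1  S1 
   S2   S1  S3 
   S3   S1  S4 
   S4   S5  S4 
   S5   S6  S4 
   S6   S7  S4 
 * S7   S7  S7 
(> = start, * = accepting)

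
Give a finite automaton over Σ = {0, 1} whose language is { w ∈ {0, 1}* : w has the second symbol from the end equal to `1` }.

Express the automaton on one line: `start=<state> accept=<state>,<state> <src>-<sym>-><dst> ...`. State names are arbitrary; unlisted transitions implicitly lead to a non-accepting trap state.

A DFA must remember the last 2 symbols (since which symbol is second-to-last isn't known until the input ends). Use one state per possible window of the last ≤2 symbols; accept from those whose window starts with `1`.
With 7 states:
        0   1  
>  q0   q1  q2 
   q1   q3  q4 
   q2   q5  q6 
   q3   q3  q4 
   q4   q5  q6 
 * q5   q3  q4 
 * q6   q5  q6 
(> = start, * = accepting)

start=q0 accept=q5,q6 q0-0->q1 q0-1->q2 q1-0->q3 q1-1->q4 q2-0->q5 q2-1->q6 q3-0->q3 q3-1->q4 q4-0->q5 q4-1->q6 q5-0->q3 q5-1->q4 q6-0->q5 q6-1->q6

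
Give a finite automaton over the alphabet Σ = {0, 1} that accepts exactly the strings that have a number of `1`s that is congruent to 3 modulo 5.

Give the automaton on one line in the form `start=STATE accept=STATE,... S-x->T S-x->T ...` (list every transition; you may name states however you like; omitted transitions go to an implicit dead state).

start=s0 accept=s3 s0-0->s0 s0-1->s1 s1-0->s1 s1-1->s2 s2-0->s2 s2-1->s3 s3-0->s3 s3-1->s4 s4-0->s4 s4-1->s0

The only thing that matters is how many `1`s have appeared, reduced mod 5. Use one state per residue: s0 for 0, …, s4 for 4. Reading `1` moves to the next residue; anything else stays put. s3 is accepting.
A 5-state machine:
        0   1  
>  s0   s0  s1 
   s1   s1  s2 
   s2   s2  s3 
 * s3   s3  s4 
   s4   s4  s0 
(> = start, * = accepting)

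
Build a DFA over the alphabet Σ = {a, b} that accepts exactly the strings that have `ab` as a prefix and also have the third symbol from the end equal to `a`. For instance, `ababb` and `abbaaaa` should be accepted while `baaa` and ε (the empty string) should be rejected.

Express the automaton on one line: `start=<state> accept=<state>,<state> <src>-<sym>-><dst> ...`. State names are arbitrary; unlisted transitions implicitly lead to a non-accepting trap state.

start=q0 accept=q4,q5,q9,q10 q0-a->q1 q0-b->q2 q1-a->q2 q1-b->q3 q2-a->q2 q2-b->q2 q3-a->q4 q3-b->q5 q4-a->q6 q4-b->q3 q5-a->q7 q5-b->q8 q6-a->q9 q6-b->q10 q7-a->q6 q7-b->q3 q8-a->q7 q8-b->q8 q9-a->q9 q9-b->q10 q10-a->q4 q10-b->q5

Build one automaton per condition and run them in lockstep. The first has 4 states tracking whether the input so far still matches the prefix `ab`; the second has 15 states tracking the last 3 symbols read. A product state is a pair (one from each), accepting exactly when both do. After merging equivalent states the machine shrinks.
          a    b  
>  q0     q1   q2 
   q1     q2   q3 
   q2     q2   q2 
   q3     q4   q5 
 * q4     q6   q3 
 * q5     q7   q8 
   q6     q9  q10 
   q7     q6   q3 
   q8     q7   q8 
 * q9     q9  q10 
 * q10    q4   q5 
(> = start, * = accepting)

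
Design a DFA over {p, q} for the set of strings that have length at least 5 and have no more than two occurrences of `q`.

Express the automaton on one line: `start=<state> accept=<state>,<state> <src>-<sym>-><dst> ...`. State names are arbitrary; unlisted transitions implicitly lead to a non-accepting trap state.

start=s0 accept=s13,s14,s15 s0-p->s1 s0-q->s2 s1-p->s3 s1-q->s4 s2-p->s4 s2-q->s5 s3-p->s6 s3-q->s7 s4-p->s7 s4-q->s8 s5-p->s8 s5-q->s9 s6-p->s10 s6-q->s11 s7-p->s11 s7-q->s12 s8-p->s12 s8-q->s9 s9-p->s9 s9-q->s9 s10-p->s13 s10-q->s14 s11-p->s14 s11-q->s15 s12-p->s15 s12-q->s9 s13-p->s13 s13-q->s14 s14-p->s14 s14-q->s15 s15-p->s15 s15-q->s9

Handle the two conditions separately and then intersect. The first has 7 states tracking the input length, saturating at 6; the second has 4 states tracking the count of `q`s, saturating at 3. A product state is a pair (one from each), accepting exactly when both do. After merging equivalent states the machine shrinks.
16 states suffice.
          p    q  
>  s0     s1   s2 
   s1     s3   s4 
   s2     s4   s5 
   s3     s6   s7 
   s4     s7   s8 
   s5     s8   s9 
   s6    s10  s11 
   s7    s11  s12 
   s8    s12   s9 
   s9     s9   s9 
   s10   s13  s14 
   s11   s14  s15 
   s12   s15   s9 
 * s13   s13  s14 
 * s14   s14  s15 
 * s15   s15   s9 
(> = start, * = accepting)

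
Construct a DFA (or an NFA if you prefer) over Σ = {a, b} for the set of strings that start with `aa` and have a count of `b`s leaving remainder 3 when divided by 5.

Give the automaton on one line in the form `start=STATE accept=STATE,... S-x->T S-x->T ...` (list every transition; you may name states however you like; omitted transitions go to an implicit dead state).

start=s0 accept=s6 s0-a->s1 s0-b->s2 s1-a->s3 s1-b->s2 s2-a->s2 s2-b->s2 s3-a->s3 s3-b->s4 s4-a->s4 s4-b->s5 s5-a->s5 s5-b->s6 s6-a->s6 s6-b->s7 s7-a->s7 s7-b->s3

Run two small machines in parallel and take their product. One (4 states) tracks whether the input so far still matches the prefix `aa`; the other (5 states) tracks the count of `b`s modulo 5. Each combined state is a pair, one component from each; accept when both components accept. Minimizing collapses redundant product states.
With 8 states:
        a   b  
>  s0   s1  s2 
   s1   s3  s2 
   s2   s2  s2 
   s3   s3  s4 
   s4   s4  s5 
   s5   s5  s6 
 * s6   s6  s7 
   s7   s7  s3 
(> = start, * = accepting)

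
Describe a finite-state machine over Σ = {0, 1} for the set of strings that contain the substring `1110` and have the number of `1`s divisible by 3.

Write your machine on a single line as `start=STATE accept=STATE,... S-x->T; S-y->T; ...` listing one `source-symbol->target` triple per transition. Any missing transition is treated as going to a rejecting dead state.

start=A; accept=J; A-0->A; A-1->B; B-0->C; B-1->D; C-0->C; C-1->E; D-0->F; D-1->G; E-0->F; E-1->H; F-0->F; F-1->I; G-0->J; G-1->K; H-0->A; H-1->K; I-0->A; I-1->L; J-0->J; J-1->M; K-0->M; K-1->N; L-0->C; L-1->N; M-0->M; M-1->O; N-0->O; N-1->G; O-0->O; O-1->J

Build one automaton per condition and run them in lockstep. The first has 5 states tracking whether and how much of `1110` has been seen; the second has 3 states tracking the count of `1`s modulo 3. A product state is a pair (one from each), accepting exactly when both do.
15 states suffice.
       0  1 
>  A   A  B 
   B   C  D 
   C   C  E 
   D   F  G 
   E   F  H 
   F   F  I 
   G   J  K 
   H   A  K 
   I   A  L 
 * J   J  M 
   K   M  N 
   L   C  N 
   M   M  O 
   N   O  G 
   O   O  J 
(> = start, * = accepting)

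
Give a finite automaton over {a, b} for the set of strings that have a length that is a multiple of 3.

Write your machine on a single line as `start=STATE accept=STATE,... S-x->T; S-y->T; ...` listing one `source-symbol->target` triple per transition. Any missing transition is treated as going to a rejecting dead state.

Only the length mod 3 matters, so use a 3-cycle: from any state, every input symbol moves to the next state, wrapping s2 back to s0. Mark s0 accepting.
        a   b  
>* s0   s1  s1 
   s1   s2  s2 
   s2   s0  s0 
(> = start, * = accepting)

start=s0; accept=s0; s0-a->s1; s0-b->s1; s1-a->s2; s1-b->s2; s2-a->s0; s2-b->s0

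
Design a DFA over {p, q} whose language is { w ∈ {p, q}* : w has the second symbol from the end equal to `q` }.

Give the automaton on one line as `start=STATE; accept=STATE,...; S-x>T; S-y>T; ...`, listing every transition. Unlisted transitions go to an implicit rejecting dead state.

A DFA must remember the last 2 symbols (since which symbol is second-to-last isn't known until the input ends). Use one state per possible window of the last ≤2 symbols; accept from those whose window starts with `q`.
7 states suffice.
       p  q 
>  A   B  C 
   B   D  E 
   C   F  G 
   D   D  E 
   E   F  G 
 * F   D  E 
 * G   F  G 
(> = start, * = accepting)

start=A; accept=F,G; A-p>B; A-q>C; B-p>D; B-q>E; C-p>F; C-q>G; D-p>D; D-q>E; E-p>F; E-q>G; F-p>D; F-q>E; G-p>F; G-q>G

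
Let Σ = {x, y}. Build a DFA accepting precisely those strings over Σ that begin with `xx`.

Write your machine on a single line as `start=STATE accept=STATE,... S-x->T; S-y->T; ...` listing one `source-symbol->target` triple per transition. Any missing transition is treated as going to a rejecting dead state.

Check the first 2 symbols one by one: q0 through q1 record how many have matched `xx` so far; any wrong symbol goes to the dead state q3. After all 2 match we enter the accepting sink q2.
With 4 states:
        x   y  
>  q0   q1  q3 
   q1   q2  q3 
 * q2   q2  q2 
   q3   q3  q3 
(> = start, * = accepting)

start=q0; accept=q2; q0-x->q1; q0-y->q3; q1-x->q2; q1-y->q3; q2-x->q2; q2-y->q2; q3-x->q3; q3-y->q3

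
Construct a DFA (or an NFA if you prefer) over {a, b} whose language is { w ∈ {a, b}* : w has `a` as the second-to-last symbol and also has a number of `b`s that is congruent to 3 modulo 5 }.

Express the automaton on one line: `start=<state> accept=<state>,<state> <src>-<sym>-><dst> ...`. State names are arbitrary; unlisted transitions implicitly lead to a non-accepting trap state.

start=S0 accept=S12,S15 S0-a->S1 S0-b->S2 S1-a->S3 S1-b->S4 S2-a->S5 S2-b->S6 S3-a->S3 S3-b->S4 S4-a->S5 S4-b->S6 S5-a->S7 S5-b->S8 S6-a->S9 S6-b->S10 S7-a->S7 S7-b->S8 S8-a->S9 S8-b->S10 S9-a->S11 S9-b->S12 S10-a->S13 S10-b->S14 S11-a->S11 S11-b->S12 S12-a->S13 S12-b->S14 S13-a->S15 S13-b->S16 S14-a->S17 S14-b->S18 S15-a->S15 S15-b->S16 S16-a->S17 S16-b->S18 S17-a->S19 S17-b->S20 S18-a->S21 S18-b->S22 S19-a->S19 S19-b->S20 S20-a->S21 S20-b->S22 S21-a->S3 S21-b->S4 S22-a->S5 S22-b->S6

Build one automaton per condition and run them in lockstep. One (7 states) tracks the last 2 symbols read; the other (5 states) tracks the count of `b`s modulo 5. Each combined state is a pair, one component from each; accept when both components accept.
With 23 states:
          a    b  
>  S0     S1   S2 
   S1     S3   S4 
   S2     S5   S6 
   S3     S3   S4 
   S4     S5   S6 
   S5     S7   S8 
   S6     S9  S10 
   S7     S7   S8 
   S8     S9  S10 
   S9    S11  S12 
   S10   S13  S14 
   S11   S11  S12 
 * S12   S13  S14 
   S13   S15  S16 
   S14   S17  S18 
 * S15   S15  S16 
   S16   S17  S18 
   S17   S19  S20 
   S18   S21  S22 
   S19   S19  S20 
   S20   S21  S22 
   S21    S3   S4 
   S22    S5   S6 
(> = start, * = accepting)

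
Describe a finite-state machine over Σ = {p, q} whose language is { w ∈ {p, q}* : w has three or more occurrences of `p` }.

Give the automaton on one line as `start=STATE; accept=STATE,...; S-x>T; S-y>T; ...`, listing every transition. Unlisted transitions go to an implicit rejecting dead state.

Count `p`s, saturating at 4: states A through D mean 0 through 3 `p`s seen; E means more than 3. Each `p` increments (capped at E); other symbols loop. Accept from {D, E}.
       p  q 
>  A   B  A 
   B   C  B 
   C   D  C 
 * D   E  D 
 * E   E  E 
(> = start, * = accepting)

start=A; accept=D,E; A-p>B; A-q>A; B-p>C; B-q>B; C-p>D; C-q>C; D-p>E; D-q>D; E-p>E; E-q>E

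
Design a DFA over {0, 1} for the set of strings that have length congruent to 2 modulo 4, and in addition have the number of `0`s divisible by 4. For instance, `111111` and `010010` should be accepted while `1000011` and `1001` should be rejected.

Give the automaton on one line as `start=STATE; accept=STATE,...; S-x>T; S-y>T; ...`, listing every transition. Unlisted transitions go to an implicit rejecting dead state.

Run two small machines in parallel and take their product. The first has 4 states tracking the input length modulo 4; the second has 4 states tracking the count of `0`s modulo 4. A product state is a pair (one from each), accepting exactly when both do.
A 16-state machine:
          0    1  
>  s0     s1   s2 
   s1     s3   s4 
   s2     s4   s5 
   s3     s6   s7 
   s4     s7   s8 
 * s5     s8   s9 
   s6     s0  s10 
   s7    s10  s11 
   s8    s11  s12 
   s9    s12   s0 
   s10    s2  s13 
   s11   s13  s14 
   s12   s14   s1 
   s13    s5  s15 
   s14   s15   s3 
   s15    s9   s6 
(> = start, * = accepting)

start=s0; accept=s5; s0-0>s1; s0-1>s2; s1-0>s3; s1-1>s4; s2-0>s4; s2-1>s5; s3-0>s6; s3-1>s7; s4-0>s7; s4-1>s8; s5-0>s8; s5-1>s9; s6-0>s0; s6-1>s10; s7-0>s10; s7-1>s11; s8-0>s11; s8-1>s12; s9-0>s12; s9-1>s0; s10-0>s2; s10-1>s13; s11-0>s13; s11-1>s14; s12-0>s14; s12-1>s1; s13-0>s5; s13-1>s15; s14-0>s15; s14-1>s3; s15-0>s9; s15-1>s6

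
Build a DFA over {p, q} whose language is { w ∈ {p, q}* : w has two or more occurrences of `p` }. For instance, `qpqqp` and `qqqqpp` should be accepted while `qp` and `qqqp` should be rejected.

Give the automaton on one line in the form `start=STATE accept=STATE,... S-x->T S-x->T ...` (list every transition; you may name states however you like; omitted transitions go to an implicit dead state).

Count `p`s, saturating at 3: states S0 through S2 mean 0 through 2 `p`s seen; S3 means more than 2. Each `p` increments (capped at S3); other symbols loop. Accept from {S2, S3}.
4 states suffice.
        p   q  
>  S0   S1  S0 
   S1   S2  S1 
 * S2   S3  S2 
 * S3   S3  S3 
(> = start, * = accepting)

start=S0 accept=S2,S3 S0-p->S1 S0-q->S0 S1-p->S2 S1-q->S1 S2-p->S3 S2-q->S2 S3-p->S3 S3-q->S3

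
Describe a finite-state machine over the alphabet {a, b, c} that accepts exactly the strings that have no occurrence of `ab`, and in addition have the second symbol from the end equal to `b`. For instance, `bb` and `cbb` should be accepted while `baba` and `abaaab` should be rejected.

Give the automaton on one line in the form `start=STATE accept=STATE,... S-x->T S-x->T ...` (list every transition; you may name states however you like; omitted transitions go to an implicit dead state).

Build one automaton per condition and run them in lockstep. The first has 3 states tracking partial matches of the forbidden pattern `ab`; the second has 13 states tracking the last 2 symbols read. A product state is a pair (one from each), accepting exactly when both do.
A 21-state machine:
          a    b    c  
>  s0     s1   s2   s3 
   s1     s4   s5   s6 
   s2     s7   s8   s9 
   s3    s10  s11  s12 
   s4     s4   s5   s6 
   s5    s13  s14  s15 
   s6    s10  s11  s12 
 * s7     s4   s5   s6 
 * s8     s7   s8   s9 
 * s9    s10  s11  s12 
   s10    s4   s5   s6 
   s11    s7   s8   s9 
   s12   s10  s11  s12 
   s13   s16   s5  s17 
   s14   s13  s14  s15 
   s15   s18  s19  s20 
   s16   s16   s5  s17 
   s17   s18  s19  s20 
   s18   s16   s5  s17 
   s19   s13  s14  s15 
   s20   s18  s19  s20 
(> = start, * = accepting)

start=s0 accept=s7,s8,s9 s0-a->s1 s0-b->s2 s0-c->s3 s1-a->s4 s1-b->s5 s1-c->s6 s2-a->s7 s2-b->s8 s2-c->s9 s3-a->s10 s3-b->s11 s3-c->s12 s4-a->s4 s4-b->s5 s4-c->s6 s5-a->s13 s5-b->s14 s5-c->s15 s6-a->s10 s6-b->s11 s6-c->s12 s7-a->s4 s7-b->s5 s7-c->s6 s8-a->s7 s8-b->s8 s8-c->s9 s9-a->s10 s9-b->s11 s9-c->s12 s10-a->s4 s10-b->s5 s10-c->s6 s11-a->s7 s11-b->s8 s11-c->s9 s12-a->s10 s12-b->s11 s12-c->s12 s13-a->s16 s13-b->s5 s13-c->s17 s14-a->s13 s14-b->s14 s14-c->s15 s15-a->s18 s15-b->s19 s15-c->s20 s16-a->s16 s16-b->s5 s16-c->s17 s17-a->s18 s17-b->s19 s17-c->s20 s18-a->s16 s18-b->s5 s18-c->s17 s19-a->s13 s19-b->s14 s19-c->s15 s20-a->s18 s20-b->s19 s20-c->s20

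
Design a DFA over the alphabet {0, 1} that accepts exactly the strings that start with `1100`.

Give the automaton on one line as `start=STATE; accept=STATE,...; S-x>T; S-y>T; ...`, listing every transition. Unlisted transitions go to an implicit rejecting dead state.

start=s0; accept=s4; s0-0>s5; s0-1>s1; s1-0>s5; s1-1>s2; s2-0>s3; s2-1>s5; s3-0>s4; s3-1>s5; s4-0>s4; s4-1>s4; s5-0>s5; s5-1>s5

Walk along `1100` while the input agrees: from s0 take `1` to s1, and so on. Any deviation drops to the rejecting sink s5. Once s4 is reached the prefix is confirmed and every continuation is accepted.
With 6 states:
        0   1  
>  s0   s5  s1 
   s1   s5  s2 
   s2   s3  s5 
   s3   s4  s5 
 * s4   s4  s4 
   s5   s5  s5 
(> = start, * = accepting)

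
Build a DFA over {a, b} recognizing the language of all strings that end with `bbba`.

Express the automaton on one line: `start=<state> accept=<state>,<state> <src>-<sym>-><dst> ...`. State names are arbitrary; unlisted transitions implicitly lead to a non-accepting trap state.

Remember how much of `bbba` the current input suffix matches. State S0 means no match yet; S1 means the last symbol is `b`; S2 means the last 2 symbols are `bb`; S3 means the last 3 symbols are `bbb`; S4 means the last 4 symbols are `bbba`. Only S4 accepts. On a mismatch, fall back to the longest proper suffix that is still a prefix of `bbba`.
        a   b  
>  S0   S0  S1 
   S1   S0  S2 
   S2   S0  S3 
   S3   S4  S3 
 * S4   S0  S1 
(> = start, * = accepting)

start=S0 accept=S4 S0-a->S0 S0-b->S1 S1-a->S0 S1-b->S2 S2-a->S0 S2-b->S3 S3-a->S4 S3-b->S3 S4-a->S0 S4-b->S1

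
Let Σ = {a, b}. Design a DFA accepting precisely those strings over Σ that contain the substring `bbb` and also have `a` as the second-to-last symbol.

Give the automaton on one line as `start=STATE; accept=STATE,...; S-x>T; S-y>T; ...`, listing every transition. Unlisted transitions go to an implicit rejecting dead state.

start=S0; accept=S9,S10; S0-a>S1; S0-b>S2; S1-a>S3; S1-b>S4; S2-a>S5; S2-b>S6; S3-a>S3; S3-b>S4; S4-a>S5; S4-b>S6; S5-a>S3; S5-b>S4; S6-a>S5; S6-b>S7; S7-a>S8; S7-b>S7; S8-a>S9; S8-b>S10; S9-a>S9; S9-b>S10; S10-a>S8; S10-b>S7

Run two small machines in parallel and take their product. The first has 4 states tracking whether and how much of `bbb` has been seen; the second has 7 states tracking the last 2 symbols read. A product state is a pair (one from each), accepting exactly when both do.
11 states suffice.
          a    b  
>  S0     S1   S2 
   S1     S3   S4 
   S2     S5   S6 
   S3     S3   S4 
   S4     S5   S6 
   S5     S3   S4 
   S6     S5   S7 
   S7     S8   S7 
   S8     S9  S10 
 * S9     S9  S10 
 * S10    S8   S7 
(> = start, * = accepting)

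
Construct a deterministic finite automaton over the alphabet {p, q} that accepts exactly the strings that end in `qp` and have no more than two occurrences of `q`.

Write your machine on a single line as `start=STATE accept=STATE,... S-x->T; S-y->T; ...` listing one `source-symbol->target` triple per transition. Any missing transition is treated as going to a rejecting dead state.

Run two small machines in parallel and take their product. One (3 states) tracks how much of the suffix `qp` has currently been matched; the other (4 states) tracks the count of `q`s, saturating at 3. Each combined state is a pair, one component from each; accept when both components accept.
        p   q  
>  S0   S0  S1 
   S1   S2  S3 
 * S2   S4  S3 
   S3   S5  S6 
   S4   S4  S3 
 * S5   S7  S6 
   S6   S8  S6 
   S7   S7  S6 
   S8   S9  S6 
   S9   S9  S6 
(> = start, * = accepting)

start=S0; accept=S2,S5; S0-p->S0; S0-q->S1; S1-p->S2; S1-q->S3; S2-p->S4; S2-q->S3; S3-p->S5; S3-q->S6; S4-p->S4; S4-q->S3; S5-p->S7; S5-q->S6; S6-p->S8; S6-q->S6; S7-p->S7; S7-q->S6; S8-p->S9; S8-q->S6; S9-p->S9; S9-q->S6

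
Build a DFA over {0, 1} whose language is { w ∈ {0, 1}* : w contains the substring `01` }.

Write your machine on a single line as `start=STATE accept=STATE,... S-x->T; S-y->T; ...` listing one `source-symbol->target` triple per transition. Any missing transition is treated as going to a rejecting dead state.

Track how much of `01` has been matched so far: state q0 is no progress, q2 is the absorbing accept state reached once `01` has occurred. Intermediate states record partial matches; on a mismatch, fall back to the longest reusable overlap.
With 3 states:
        0   1  
>  q0   q1  q0 
   q1   q1  q2 
 * q2   q2  q2 
(> = start, * = accepting)

start=q0; accept=q2; q0-0->q1; q0-1->q0; q1-0->q1; q1-1->q2; q2-0->q2; q2-1->q2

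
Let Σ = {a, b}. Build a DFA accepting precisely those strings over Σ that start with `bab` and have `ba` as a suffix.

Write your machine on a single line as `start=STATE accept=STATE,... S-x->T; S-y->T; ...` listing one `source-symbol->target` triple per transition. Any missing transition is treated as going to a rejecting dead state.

Build one automaton per condition and run them in lockstep. The first has 5 states tracking whether the input so far still matches the prefix `bab`; the second has 3 states tracking how much of the suffix `ba` has currently been matched. A product state is a pair (one from each), accepting exactly when both do.
A 9-state machine:
        a   b  
>  s0   s1  s2 
   s1   s1  s3 
   s2   s4  s3 
   s3   s5  s3 
   s4   s1  s6 
   s5   s1  s3 
   s6   s7  s6 
 * s7   s8  s6 
   s8   s8  s6 
(> = start, * = accepting)

start=s0; accept=s7; s0-a->s1; s0-b->s2; s1-a->s1; s1-b->s3; s2-a->s4; s2-b->s3; s3-a->s5; s3-b->s3; s4-a->s1; s4-b->s6; s5-a->s1; s5-b->s3; s6-a->s7; s6-b->s6; s7-a->s8; s7-b->s6; s8-a->s8; s8-b->s6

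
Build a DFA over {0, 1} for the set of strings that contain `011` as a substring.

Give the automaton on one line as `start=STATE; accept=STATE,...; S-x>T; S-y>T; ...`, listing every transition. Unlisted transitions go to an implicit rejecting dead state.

start=S0; accept=S3; S0-0>S1; S0-1>S0; S1-0>S1; S1-1>S2; S2-0>S1; S2-1>S3; S3-0>S3; S3-1>S3

Track how much of `011` has been matched so far: state S0 is no progress, S3 is the absorbing accept state reached once `011` has occurred. Intermediate states record partial matches; on a mismatch, fall back to the longest reusable overlap.
With 4 states:
        0   1  
>  S0   S1  S0 
   S1   S1  S2 
   S2   S1  S3 
 * S3   S3  S3 
(> = start, * = accepting)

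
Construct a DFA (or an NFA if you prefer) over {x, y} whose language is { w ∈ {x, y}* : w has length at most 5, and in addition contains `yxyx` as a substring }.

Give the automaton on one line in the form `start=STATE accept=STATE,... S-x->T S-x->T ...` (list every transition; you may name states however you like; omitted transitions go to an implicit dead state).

start=S0 accept=S9,S10 S0-x->S1 S0-y->S2 S1-x->S3 S1-y->S4 S2-x->S5 S2-y->S4 S3-x->S3 S3-y->S3 S4-x->S6 S4-y->S3 S5-x->S3 S5-y->S7 S6-x->S3 S6-y->S8 S7-x->S9 S7-y->S3 S8-x->S10 S8-y->S3 S9-x->S10 S9-y->S10 S10-x->S3 S10-y->S3

Build one automaton per condition and run them in lockstep. The first has 7 states tracking the input length, saturating at 6; the second has 5 states tracking whether and how much of `yxyx` has been seen. A product state is a pair (one from each), accepting exactly when both do. After merging equivalent states the machine shrinks.
          x    y  
>  S0     S1   S2 
   S1     S3   S4 
   S2     S5   S4 
   S3     S3   S3 
   S4     S6   S3 
   S5     S3   S7 
   S6     S3   S8 
   S7     S9   S3 
   S8    S10   S3 
 * S9    S10  S10 
 * S10    S3   S3 
(> = start, * = accepting)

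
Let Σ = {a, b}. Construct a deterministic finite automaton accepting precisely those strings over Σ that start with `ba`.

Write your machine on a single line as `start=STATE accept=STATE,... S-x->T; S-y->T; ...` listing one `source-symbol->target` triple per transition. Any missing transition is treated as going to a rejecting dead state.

start=s0; accept=s2; s0-a->s3; s0-b->s1; s1-a->s2; s1-b->s3; s2-a->s2; s2-b->s2; s3-a->s3; s3-b->s3

Walk along `ba` while the input agrees: from s0 take `b` to s1, and so on. Any deviation drops to the rejecting sink s3. Once s2 is reached the prefix is confirmed and every continuation is accepted.
With 4 states:
        a   b  
>  s0   s3  s1 
   s1   s2  s3 
 * s2   s2  s2 
   s3   s3  s3 
(> = start, * = accepting)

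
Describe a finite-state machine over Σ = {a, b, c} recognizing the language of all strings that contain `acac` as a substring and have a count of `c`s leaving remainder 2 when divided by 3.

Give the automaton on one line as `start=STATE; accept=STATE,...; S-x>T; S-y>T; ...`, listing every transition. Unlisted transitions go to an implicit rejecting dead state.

Run two small machines in parallel and take their product. The first has 5 states tracking whether and how much of `acac` has been seen; the second has 3 states tracking the count of `c`s modulo 3. A product state is a pair (one from each), accepting exactly when both do.
A 15-state machine:
          a    b    c  
>  q0     q1   q0   q2 
   q1     q1   q0   q3 
   q2     q4   q2   q5 
   q3     q6   q2   q5 
   q4     q4   q2   q7 
   q5     q8   q5   q0 
   q6     q4   q2   q9 
   q7    q10   q5   q0 
   q8     q8   q5  q11 
 * q9     q9   q9  q12 
   q10    q8   q5  q12 
   q11   q13   q0   q2 
   q12   q12  q12  q14 
   q13    q1   q0  q14 
   q14   q14  q14   q9 
(> = start, * = accepting)

start=q0; accept=q9; q0-a>q1; q0-b>q0; q0-c>q2; q1-a>q1; q1-b>q0; q1-c>q3; q2-a>q4; q2-b>q2; q2-c>q5; q3-a>q6; q3-b>q2; q3-c>q5; q4-a>q4; q4-b>q2; q4-c>q7; q5-a>q8; q5-b>q5; q5-c>q0; q6-a>q4; q6-b>q2; q6-c>q9; q7-a>q10; q7-b>q5; q7-c>q0; q8-a>q8; q8-b>q5; q8-c>q11; q9-a>q9; q9-b>q9; q9-c>q12; q10-a>q8; q10-b>q5; q10-c>q12; q11-a>q13; q11-b>q0; q11-c>q2; q12-a>q12; q12-b>q12; q12-c>q14; q13-a>q1; q13-b>q0; q13-c>q14; q14-a>q14; q14-b>q14; q14-c>q9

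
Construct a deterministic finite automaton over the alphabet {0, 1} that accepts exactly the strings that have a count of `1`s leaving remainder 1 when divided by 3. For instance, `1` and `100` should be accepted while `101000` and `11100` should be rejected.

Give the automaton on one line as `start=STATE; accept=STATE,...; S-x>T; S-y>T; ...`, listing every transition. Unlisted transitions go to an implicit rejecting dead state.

start=q0; accept=q1; q0-0>q0; q0-1>q1; q1-0>q1; q1-1>q2; q2-0>q2; q2-1>q0

The only thing that matters is how many `1`s have appeared, reduced mod 3. Use one state per residue: q0 for 0, …, q2 for 2. Reading `1` moves to the next residue; anything else stays put. q1 is accepting.
3 states suffice.
        0   1  
>  q0   q0  q1 
 * q1   q1  q2 
   q2   q2  q0 
(> = start, * = accepting)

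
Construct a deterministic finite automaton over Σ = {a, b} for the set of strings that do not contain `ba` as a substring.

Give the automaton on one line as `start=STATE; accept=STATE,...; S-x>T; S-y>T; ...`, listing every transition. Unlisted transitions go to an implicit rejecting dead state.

start=s0; accept=s0,s1; s0-a>s0; s0-b>s1; s1-a>s2; s1-b>s1; s2-a>s2; s2-b>s2

This is the complement of 'contains `ba`'. Use the same substring-matching states — s0 through s2 holding how much of `ba` has just been matched — but flip the accepting set: everything except the trap s2 accepts.
With 3 states:
        a   b  
>* s0   s0  s1 
 * s1   s2  s1 
   s2   s2  s2 
(> = start, * = accepting)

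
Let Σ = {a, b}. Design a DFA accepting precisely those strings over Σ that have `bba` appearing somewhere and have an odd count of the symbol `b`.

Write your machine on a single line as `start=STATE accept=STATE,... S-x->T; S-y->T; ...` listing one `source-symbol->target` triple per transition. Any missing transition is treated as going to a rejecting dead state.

start=q0; accept=q7; q0-a->q0; q0-b->q1; q1-a->q2; q1-b->q3; q2-a->q2; q2-b->q4; q3-a->q5; q3-b->q6; q4-a->q0; q4-b->q6; q5-a->q5; q5-b->q7; q6-a->q7; q6-b->q3; q7-a->q7; q7-b->q5

Run two small machines in parallel and take their product. The first has 4 states tracking whether and how much of `bba` has been seen; the second has 2 states tracking the count of `b`s modulo 2. A product state is a pair (one from each), accepting exactly when both do.
8 states suffice.
        a   b  
>  q0   q0  q1 
   q1   q2  q3 
   q2   q2  q4 
   q3   q5  q6 
   q4   q0  q6 
   q5   q5  q7 
   q6   q7  q3 
 * q7   q7  q5 
(> = start, * = accepting)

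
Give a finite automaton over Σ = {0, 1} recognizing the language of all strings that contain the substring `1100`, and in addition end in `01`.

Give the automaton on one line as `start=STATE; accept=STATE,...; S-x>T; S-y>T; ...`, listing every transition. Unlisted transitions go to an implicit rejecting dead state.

Handle the two conditions separately and then intersect. One (5 states) tracks whether and how much of `1100` has been seen; the other (3 states) tracks how much of the suffix `01` has currently been matched. Each combined state is a pair, one component from each; accept when both components accept. Minimizing collapses redundant product states.
With 7 states:
        0   1  
>  q0   q0  q1 
   q1   q0  q2 
   q2   q3  q2 
   q3   q4  q1 
   q4   q4  q5 
 * q5   q4  q6 
   q6   q4  q6 
(> = start, * = accepting)

start=q0; accept=q5; q0-0>q0; q0-1>q1; q1-0>q0; q1-1>q2; q2-0>q3; q2-1>q2; q3-0>q4; q3-1>q1; q4-0>q4; q4-1>q5; q5-0>q4; q5-1>q6; q6-0>q4; q6-1>q6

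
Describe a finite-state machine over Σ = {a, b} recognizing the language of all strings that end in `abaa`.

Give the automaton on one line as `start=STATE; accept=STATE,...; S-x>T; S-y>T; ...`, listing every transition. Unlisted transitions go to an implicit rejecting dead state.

Let each state record the length of the longest suffix of the input read so far that is also a prefix of `abaa`. q1 means the last symbol is `a`; q2 means the last 2 symbols are `ab`; q3 means the last 3 symbols are `aba`; q4 means the last 4 symbols are `abaa`. Accept only at q4, where the string currently ends in `abaa`.
A 5-state machine:
        a   b  
>  q0   q1  q0 
   q1   q1  q2 
   q2   q3  q0 
   q3   q4  q2 
 * q4   q1  q2 
(> = start, * = accepting)

start=q0; accept=q4; q0-a>q1; q0-b>q0; q1-a>q1; q1-b>q2; q2-a>q3; q2-b>q0; q3-a>q4; q3-b>q2; q4-a>q1; q4-b>q2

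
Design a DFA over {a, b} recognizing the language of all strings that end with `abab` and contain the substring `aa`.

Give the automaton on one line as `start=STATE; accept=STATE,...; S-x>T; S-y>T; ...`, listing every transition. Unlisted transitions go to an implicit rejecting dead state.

start=S0; accept=S6; S0-a>S1; S0-b>S0; S1-a>S2; S1-b>S0; S2-a>S2; S2-b>S3; S3-a>S4; S3-b>S5; S4-a>S2; S4-b>S6; S5-a>S2; S5-b>S5; S6-a>S4; S6-b>S5

Handle the two conditions separately and then intersect. The first has 5 states tracking how much of the suffix `abab` has currently been matched; the second has 3 states tracking whether and how much of `aa` has been seen. A product state is a pair (one from each), accepting exactly when both do. After merging equivalent states the machine shrinks.
        a   b  
>  S0   S1  S0 
   S1   S2  S0 
   S2   S2  S3 
   S3   S4  S5 
   S4   S2  S6 
   S5   S2  S5 
 * S6   S4  S5 
(> = start, * = accepting)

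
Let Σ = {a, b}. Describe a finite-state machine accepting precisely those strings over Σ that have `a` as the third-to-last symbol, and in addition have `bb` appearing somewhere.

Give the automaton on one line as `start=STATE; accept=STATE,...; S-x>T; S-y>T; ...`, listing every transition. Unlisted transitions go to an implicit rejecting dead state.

Run two small machines in parallel and take their product. The first has 15 states tracking the last 3 symbols read; the second has 3 states tracking whether and how much of `bb` has been seen. A product state is a pair (one from each), accepting exactly when both do.
          a    b  
>  S0     S1   S2 
   S1     S3   S4 
   S2     S5   S6 
   S3     S7   S8 
   S4     S9  S10 
   S5    S11  S12 
   S6    S13  S14 
   S7     S7   S8 
   S8     S9  S10 
   S9    S11  S12 
 * S10   S13  S14 
   S11    S7   S8 
   S12    S9  S10 
   S13   S15  S16 
   S14   S13  S14 
   S15   S17  S18 
   S16   S19  S10 
 * S17   S17  S18 
 * S18   S19  S10 
 * S19   S15  S16 
(> = start, * = accepting)

start=S0; accept=S10,S17,S18,S19; S0-a>S1; S0-b>S2; S1-a>S3; S1-b>S4; S2-a>S5; S2-b>S6; S3-a>S7; S3-b>S8; S4-a>S9; S4-b>S10; S5-a>S11; S5-b>S12; S6-a>S13; S6-b>S14; S7-a>S7; S7-b>S8; S8-a>S9; S8-b>S10; S9-a>S11; S9-b>S12; S10-a>S13; S10-b>S14; S11-a>S7; S11-b>S8; S12-a>S9; S12-b>S10; S13-a>S15; S13-b>S16; S14-a>S13; S14-b>S14; S15-a>S17; S15-b>S18; S16-a>S19; S16-b>S10; S17-a>S17; S17-b>S18; S18-a>S19; S18-b>S10; S19-a>S15; S19-b>S16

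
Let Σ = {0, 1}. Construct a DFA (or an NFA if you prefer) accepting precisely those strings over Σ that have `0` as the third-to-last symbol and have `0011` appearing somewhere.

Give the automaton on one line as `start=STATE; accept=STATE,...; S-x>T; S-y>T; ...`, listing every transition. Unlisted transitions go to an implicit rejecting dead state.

Build one automaton per condition and run them in lockstep. One (15 states) tracks the last 3 symbols read; the other (5 states) tracks whether and how much of `0011` has been seen. Each combined state is a pair, one component from each; accept when both components accept. After merging equivalent states the machine shrinks.
12 states suffice.
       0  1 
>  A   B  A 
   B   C  A 
   C   C  D 
   D   B  E 
 * E   F  G 
   F   H  I 
   G   F  G 
   H   J  K 
   I   L  E 
 * J   J  K 
 * K   L  E 
 * L   H  I 
(> = start, * = accepting)

start=A; accept=E,J,K,L; A-0>B; A-1>A; B-0>C; B-1>A; C-0>C; C-1>D; D-0>B; D-1>E; E-0>F; E-1>G; F-0>H; F-1>I; G-0>F; G-1>G; H-0>J; H-1>K; I-0>L; I-1>E; J-0>J; J-1>K; K-0>L; K-1>E; L-0>H; L-1>I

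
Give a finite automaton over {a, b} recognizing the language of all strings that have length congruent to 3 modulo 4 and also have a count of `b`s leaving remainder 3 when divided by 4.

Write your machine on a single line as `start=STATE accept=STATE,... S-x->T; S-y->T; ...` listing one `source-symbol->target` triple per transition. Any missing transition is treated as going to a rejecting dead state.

start=s0; accept=s9; s0-a->s1; s0-b->s2; s1-a->s3; s1-b->s4; s2-a->s4; s2-b->s5; s3-a->s6; s3-b->s7; s4-a->s7; s4-b->s8; s5-a->s8; s5-b->s9; s6-a->s0; s6-b->s10; s7-a->s10; s7-b->s11; s8-a->s11; s8-b->s12; s9-a->s12; s9-b->s0; s10-a->s2; s10-b->s13; s11-a->s13; s11-b->s14; s12-a->s14; s12-b->s1; s13-a->s5; s13-b->s15; s14-a->s15; s14-b->s3; s15-a->s9; s15-b->s6

Run two small machines in parallel and take their product. One (4 states) tracks the input length modulo 4; the other (4 states) tracks the count of `b`s modulo 4. Each combined state is a pair, one component from each; accept when both components accept.
          a    b  
>  s0     s1   s2 
   s1     s3   s4 
   s2     s4   s5 
   s3     s6   s7 
   s4     s7   s8 
   s5     s8   s9 
   s6     s0  s10 
   s7    s10  s11 
   s8    s11  s12 
 * s9    s12   s0 
   s10    s2  s13 
   s11   s13  s14 
   s12   s14   s1 
   s13    s5  s15 
   s14   s15   s3 
   s15    s9   s6 
(> = start, * = accepting)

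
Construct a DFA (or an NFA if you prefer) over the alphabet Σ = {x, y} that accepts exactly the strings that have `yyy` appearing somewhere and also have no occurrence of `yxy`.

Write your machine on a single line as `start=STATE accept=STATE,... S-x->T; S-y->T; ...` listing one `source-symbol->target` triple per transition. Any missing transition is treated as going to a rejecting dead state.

start=q0; accept=q5,q6,q7; q0-x->q0; q0-y->q1; q1-x->q2; q1-y->q3; q2-x->q0; q2-y->q4; q3-x->q2; q3-y->q5; q4-x->q4; q4-y->q4; q5-x->q6; q5-y->q5; q6-x->q7; q6-y->q4; q7-x->q7; q7-y->q5

Handle the two conditions separately and then intersect. The first has 4 states tracking whether and how much of `yyy` has been seen; the second has 4 states tracking partial matches of the forbidden pattern `yxy`. A product state is a pair (one from each), accepting exactly when both do. Minimizing collapses redundant product states.
8 states suffice.
        x   y  
>  q0   q0  q1 
   q1   q2  q3 
   q2   q0  q4 
   q3   q2  q5 
   q4   q4  q4 
 * q5   q6  q5 
 * q6   q7  q4 
 * q7   q7  q5 
(> = start, * = accepting)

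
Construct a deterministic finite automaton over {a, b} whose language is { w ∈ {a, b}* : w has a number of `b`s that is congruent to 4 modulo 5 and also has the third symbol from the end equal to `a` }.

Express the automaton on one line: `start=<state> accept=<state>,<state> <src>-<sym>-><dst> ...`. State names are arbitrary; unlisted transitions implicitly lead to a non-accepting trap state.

Handle the two conditions separately and then intersect. The first has 5 states tracking the count of `b`s modulo 5; the second has 15 states tracking the last 3 symbols read. A product state is a pair (one from each), accepting exactly when both do. After merging equivalent states the machine shrinks.
With 16 states:
          a    b  
>  S0     S0   S1 
   S1     S1   S2 
   S2     S3   S4 
   S3     S3   S5 
   S4     S6   S7 
   S5     S6   S8 
   S6     S9  S10 
   S7    S11   S0 
 * S8    S11   S0 
   S9     S9  S12 
   S10   S13   S0 
   S11   S14   S0 
 * S12   S13   S0 
 * S13   S14   S0 
   S14   S15   S0 
 * S15   S15   S0 
(> = start, * = accepting)

start=S0 accept=S8,S12,S13,S15 S0-a->S0 S0-b->S1 S1-a->S1 S1-b->S2 S2-a->S3 S2-b->S4 S3-a->S3 S3-b->S5 S4-a->S6 S4-b->S7 S5-a->S6 S5-b->S8 S6-a->S9 S6-b->S10 S7-a->S11 S7-b->S0 S8-a->S11 S8-b->S0 S9-a->S9 S9-b->S12 S10-a->S13 S10-b->S0 S11-a->S14 S11-b->S0 S12-a->S13 S12-b->S0 S13-a->S14 S13-b->S0 S14-a->S15 S14-b->S0 S15-a->S15 S15-b->S0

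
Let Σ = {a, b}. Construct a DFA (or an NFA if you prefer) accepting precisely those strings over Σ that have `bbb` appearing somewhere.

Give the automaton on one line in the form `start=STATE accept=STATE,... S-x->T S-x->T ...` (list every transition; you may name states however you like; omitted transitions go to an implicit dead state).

States s0..s2 record the length of the longest prefix of `bbb` that matches the current input suffix. Reaching s3 means `bbb` has been seen, and we stay there forever. Accept from s3.
With 4 states:
        a   b  
>  s0   s0  s1 
   s1   s0  s2 
   s2   s0  s3 
 * s3   s3  s3 
(> = start, * = accepting)

start=s0 accept=s3 s0-a->s0 s0-b->s1 s1-a->s0 s1-b->s2 s2-a->s0 s2-b->s3 s3-a->s3 s3-b->s3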